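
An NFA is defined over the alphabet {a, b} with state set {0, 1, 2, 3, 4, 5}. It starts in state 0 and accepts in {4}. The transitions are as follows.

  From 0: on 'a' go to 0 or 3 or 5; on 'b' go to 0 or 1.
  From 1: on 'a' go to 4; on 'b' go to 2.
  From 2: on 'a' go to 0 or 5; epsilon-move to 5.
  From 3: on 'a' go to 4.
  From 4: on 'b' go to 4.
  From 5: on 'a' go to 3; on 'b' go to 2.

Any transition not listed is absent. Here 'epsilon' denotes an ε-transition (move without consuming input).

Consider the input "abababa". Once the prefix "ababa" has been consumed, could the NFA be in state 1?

No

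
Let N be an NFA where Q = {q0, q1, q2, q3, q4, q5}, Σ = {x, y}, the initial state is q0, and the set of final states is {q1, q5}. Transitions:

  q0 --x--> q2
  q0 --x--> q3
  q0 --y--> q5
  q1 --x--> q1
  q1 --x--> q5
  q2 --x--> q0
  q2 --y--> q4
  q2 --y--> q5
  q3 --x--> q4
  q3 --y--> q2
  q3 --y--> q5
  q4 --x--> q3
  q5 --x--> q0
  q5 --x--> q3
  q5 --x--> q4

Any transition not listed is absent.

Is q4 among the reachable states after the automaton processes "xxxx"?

Start in {q0}.
Read 'x': q0→{q2, q3}; now {q2, q3}.
Read 'x': q2→{q0}, q3→{q4}; now {q0, q4}.
Read 'x': q0→{q2, q3}, q4→{q3}; now {q2, q3}.
Read 'x': q2→{q0}, q3→{q4}; now {q0, q4}.
State q4 is in {q0, q4}.

Yes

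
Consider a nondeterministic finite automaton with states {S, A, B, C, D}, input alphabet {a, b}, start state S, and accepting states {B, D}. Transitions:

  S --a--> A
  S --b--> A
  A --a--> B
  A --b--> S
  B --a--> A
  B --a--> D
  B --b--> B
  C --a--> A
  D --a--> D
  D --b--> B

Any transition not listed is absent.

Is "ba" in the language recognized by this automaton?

Start in {S}.
Read 'b': {S} → {A}.
Read 'a': {A} → {B}.
The final set {B} contains the accepting state B.

Yes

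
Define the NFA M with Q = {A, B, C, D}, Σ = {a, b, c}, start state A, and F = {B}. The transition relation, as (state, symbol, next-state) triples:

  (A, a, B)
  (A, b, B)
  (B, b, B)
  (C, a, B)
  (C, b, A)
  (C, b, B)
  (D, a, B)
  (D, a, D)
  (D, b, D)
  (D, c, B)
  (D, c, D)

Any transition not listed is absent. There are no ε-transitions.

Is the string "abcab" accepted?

No

Start in {A}.
Read 'a': A→{B}; now {B}.
Read 'b': B→{B}; now {B}.
Read 'c': B→∅; now ∅.
The set is empty and remains empty for the remaining 2 symbols.
The final set ∅ contains no accepting state.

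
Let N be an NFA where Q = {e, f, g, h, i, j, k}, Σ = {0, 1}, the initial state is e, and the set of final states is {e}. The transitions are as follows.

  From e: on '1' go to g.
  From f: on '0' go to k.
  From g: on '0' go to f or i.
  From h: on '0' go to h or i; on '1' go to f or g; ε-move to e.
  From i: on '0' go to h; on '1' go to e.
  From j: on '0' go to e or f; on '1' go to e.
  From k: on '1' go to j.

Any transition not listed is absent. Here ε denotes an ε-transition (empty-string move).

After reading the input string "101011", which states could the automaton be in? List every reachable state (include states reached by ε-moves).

Start in {e}.
Read '1': e→{g}; now {g}.
Read '0': g→{f, i}; now {f, i}.
Read '1': f→∅, i→{e}; now {e}.
Read '0': e→∅; now ∅.
The set is empty and remains empty for the remaining 2 symbols.

∅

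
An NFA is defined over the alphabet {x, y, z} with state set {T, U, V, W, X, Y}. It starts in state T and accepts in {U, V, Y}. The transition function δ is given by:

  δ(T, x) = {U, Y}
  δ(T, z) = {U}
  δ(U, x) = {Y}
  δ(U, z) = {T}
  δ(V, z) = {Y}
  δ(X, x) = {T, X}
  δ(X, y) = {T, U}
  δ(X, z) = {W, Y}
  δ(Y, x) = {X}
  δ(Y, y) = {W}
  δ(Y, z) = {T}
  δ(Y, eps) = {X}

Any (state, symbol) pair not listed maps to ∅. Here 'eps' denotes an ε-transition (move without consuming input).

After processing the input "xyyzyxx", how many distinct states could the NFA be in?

Start in {T}.
Read 'x': T→{U, Y}; union {U, Y}; ε-closure = {U, X, Y}.
Read 'y': U→∅, X→{T, U}, Y→{W}; now {T, U, W}.
Read 'y': T→∅, U→∅, W→∅; now ∅.
The set is empty and remains empty for the remaining 4 symbols.
That set has 0 states.

0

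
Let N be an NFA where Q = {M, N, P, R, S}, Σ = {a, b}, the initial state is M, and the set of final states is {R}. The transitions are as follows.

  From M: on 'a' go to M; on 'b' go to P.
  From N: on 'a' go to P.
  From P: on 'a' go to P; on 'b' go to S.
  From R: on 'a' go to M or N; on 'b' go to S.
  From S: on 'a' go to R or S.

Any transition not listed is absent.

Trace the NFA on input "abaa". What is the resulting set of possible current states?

{P}

Start in {M}.
Read 'a': M→{M}; now {M}.
Read 'b': M→{P}; now {P}.
Read 'a': P→{P}; now {P}.
Read 'a': P→{P}; now {P}.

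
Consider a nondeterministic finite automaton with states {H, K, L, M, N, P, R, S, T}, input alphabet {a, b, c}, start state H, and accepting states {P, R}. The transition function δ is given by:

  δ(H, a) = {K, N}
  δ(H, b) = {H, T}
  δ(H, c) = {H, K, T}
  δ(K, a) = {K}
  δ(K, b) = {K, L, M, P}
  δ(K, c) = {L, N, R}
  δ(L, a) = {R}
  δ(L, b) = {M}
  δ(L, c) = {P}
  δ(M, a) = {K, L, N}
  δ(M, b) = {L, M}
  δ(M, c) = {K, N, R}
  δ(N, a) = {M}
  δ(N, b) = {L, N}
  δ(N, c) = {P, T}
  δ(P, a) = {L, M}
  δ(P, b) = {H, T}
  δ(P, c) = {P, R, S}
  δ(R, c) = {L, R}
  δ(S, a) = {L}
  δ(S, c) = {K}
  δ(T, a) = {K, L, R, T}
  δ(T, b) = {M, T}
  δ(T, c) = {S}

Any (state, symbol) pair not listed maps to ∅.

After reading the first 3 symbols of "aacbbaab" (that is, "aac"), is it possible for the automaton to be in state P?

Start in {H}.
Read 'a': H→{K, N}; now {K, N}.
Read 'a': K→{K}, N→{M}; now {K, M}.
Read 'c': K→{L, N, R}, M→{K, N, R}; now {K, L, N, R}.
State P is not in {K, L, N, R}.

No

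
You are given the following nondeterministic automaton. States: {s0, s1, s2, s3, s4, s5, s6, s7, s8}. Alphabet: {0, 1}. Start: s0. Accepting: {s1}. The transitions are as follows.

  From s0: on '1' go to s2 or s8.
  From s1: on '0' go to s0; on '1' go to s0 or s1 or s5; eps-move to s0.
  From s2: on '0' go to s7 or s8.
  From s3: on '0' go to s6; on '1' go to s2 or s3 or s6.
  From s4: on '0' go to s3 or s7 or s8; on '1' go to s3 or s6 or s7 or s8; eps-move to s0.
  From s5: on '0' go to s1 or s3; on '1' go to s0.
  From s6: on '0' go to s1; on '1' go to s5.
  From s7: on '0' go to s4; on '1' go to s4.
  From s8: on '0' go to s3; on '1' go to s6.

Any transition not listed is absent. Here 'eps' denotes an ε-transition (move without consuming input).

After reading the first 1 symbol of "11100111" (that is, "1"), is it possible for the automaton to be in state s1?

No

Start in {s0}.
Read '1': {s0} → {s2, s8}.
State s1 is not in {s2, s8}.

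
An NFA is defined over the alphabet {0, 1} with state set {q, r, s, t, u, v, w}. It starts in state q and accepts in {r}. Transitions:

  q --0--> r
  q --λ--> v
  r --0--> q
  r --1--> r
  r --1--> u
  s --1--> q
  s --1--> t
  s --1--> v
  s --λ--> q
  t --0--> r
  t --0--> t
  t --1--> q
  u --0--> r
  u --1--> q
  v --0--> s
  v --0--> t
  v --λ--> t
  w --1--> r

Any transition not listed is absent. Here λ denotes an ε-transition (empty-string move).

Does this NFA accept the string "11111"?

No

Start: ε-closure({q}) = {q, t, v}.
Read '1': q→∅, t→{q}, v→∅; union {q}; ε-closure = {q, t, v}.
Read '1': q→∅, t→{q}, v→∅; union {q}; ε-closure = {q, t, v}.
Read '1': q→∅, t→{q}, v→∅; union {q}; ε-closure = {q, t, v}.
Read '1': q→∅, t→{q}, v→∅; union {q}; ε-closure = {q, t, v}.
Read '1': q→∅, t→{q}, v→∅; union {q}; ε-closure = {q, t, v}.
The final set {q, t, v} contains no accepting state.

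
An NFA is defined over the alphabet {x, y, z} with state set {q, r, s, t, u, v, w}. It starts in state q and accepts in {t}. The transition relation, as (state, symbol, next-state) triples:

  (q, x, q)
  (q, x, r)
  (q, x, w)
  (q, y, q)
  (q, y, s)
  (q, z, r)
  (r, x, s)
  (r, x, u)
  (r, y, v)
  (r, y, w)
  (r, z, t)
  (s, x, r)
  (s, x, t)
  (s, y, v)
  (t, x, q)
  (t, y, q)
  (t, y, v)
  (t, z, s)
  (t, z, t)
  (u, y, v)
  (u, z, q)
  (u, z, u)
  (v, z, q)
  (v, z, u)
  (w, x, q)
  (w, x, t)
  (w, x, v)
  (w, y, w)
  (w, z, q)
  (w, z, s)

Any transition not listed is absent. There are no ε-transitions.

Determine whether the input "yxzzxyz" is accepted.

Start in {q}.
Read 'y': {q} → {q, s}.
Read 'x': {q, s} → {q, r, t, w}.
Read 'z': {q, r, t, w} → {q, r, s, t}.
Read 'z': {q, r, s, t} → {r, s, t}.
Read 'x': {r, s, t} → {q, r, s, t, u}.
Read 'y': {q, r, s, t, u} → {q, s, v, w}.
Read 'z': {q, s, v, w} → {q, r, s, u}.
The final set {q, r, s, u} contains no accepting state.

No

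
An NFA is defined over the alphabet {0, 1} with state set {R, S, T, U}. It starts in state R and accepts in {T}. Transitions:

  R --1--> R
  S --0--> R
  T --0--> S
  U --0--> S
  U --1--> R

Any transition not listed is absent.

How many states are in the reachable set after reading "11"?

Start in {R}.
Read '1': R→{R}; now {R}.
Read '1': R→{R}; now {R}.
That set has 1 state.

1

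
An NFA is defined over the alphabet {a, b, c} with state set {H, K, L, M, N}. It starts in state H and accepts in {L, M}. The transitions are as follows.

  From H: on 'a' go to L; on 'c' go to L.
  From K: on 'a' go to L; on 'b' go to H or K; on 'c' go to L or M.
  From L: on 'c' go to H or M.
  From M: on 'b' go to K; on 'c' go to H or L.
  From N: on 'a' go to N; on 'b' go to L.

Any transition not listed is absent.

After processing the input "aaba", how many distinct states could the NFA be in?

0

Start in {H}.
Read 'a': H→{L}; now {L}.
Read 'a': L→∅; now ∅.
The set is empty and remains empty for the remaining 2 symbols.
That set has 0 states.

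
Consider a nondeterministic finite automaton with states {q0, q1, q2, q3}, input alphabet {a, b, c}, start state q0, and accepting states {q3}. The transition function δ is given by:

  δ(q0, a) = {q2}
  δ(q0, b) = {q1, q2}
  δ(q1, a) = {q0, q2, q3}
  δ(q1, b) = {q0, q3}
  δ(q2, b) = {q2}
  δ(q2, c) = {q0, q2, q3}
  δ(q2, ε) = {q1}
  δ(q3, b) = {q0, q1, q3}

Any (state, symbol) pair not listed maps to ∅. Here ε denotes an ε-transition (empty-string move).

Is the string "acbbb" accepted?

Yes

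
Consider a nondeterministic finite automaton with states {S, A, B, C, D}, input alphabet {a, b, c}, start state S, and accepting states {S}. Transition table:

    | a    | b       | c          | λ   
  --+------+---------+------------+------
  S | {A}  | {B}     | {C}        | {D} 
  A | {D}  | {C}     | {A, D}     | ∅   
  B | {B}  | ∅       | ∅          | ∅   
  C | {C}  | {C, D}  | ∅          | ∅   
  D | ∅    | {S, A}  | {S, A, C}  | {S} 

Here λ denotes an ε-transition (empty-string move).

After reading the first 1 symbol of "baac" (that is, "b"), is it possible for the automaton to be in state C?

No

Start: ε-closure({S}) = {S, D}.
Read 'b': S→{B}, D→{S, A}; union {S, A, B}; ε-closure = {S, A, B, D}.
State C is not in {S, A, B, D}.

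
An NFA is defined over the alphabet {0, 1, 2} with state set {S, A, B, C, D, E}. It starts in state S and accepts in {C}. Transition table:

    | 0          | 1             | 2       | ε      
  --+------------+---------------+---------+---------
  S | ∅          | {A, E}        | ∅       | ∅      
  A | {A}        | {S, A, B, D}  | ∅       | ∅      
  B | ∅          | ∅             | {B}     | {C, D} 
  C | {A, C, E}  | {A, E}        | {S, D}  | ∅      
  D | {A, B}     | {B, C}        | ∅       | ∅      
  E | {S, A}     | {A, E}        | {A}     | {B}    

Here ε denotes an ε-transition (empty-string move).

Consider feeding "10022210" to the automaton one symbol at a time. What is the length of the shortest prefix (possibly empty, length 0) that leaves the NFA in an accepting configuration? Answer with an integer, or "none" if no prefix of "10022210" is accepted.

Start in {S}.
Read '1': {S} → {A, B, C, D, E}.
None of the earlier sets intersect F, but {A, B, C, D, E} does.

1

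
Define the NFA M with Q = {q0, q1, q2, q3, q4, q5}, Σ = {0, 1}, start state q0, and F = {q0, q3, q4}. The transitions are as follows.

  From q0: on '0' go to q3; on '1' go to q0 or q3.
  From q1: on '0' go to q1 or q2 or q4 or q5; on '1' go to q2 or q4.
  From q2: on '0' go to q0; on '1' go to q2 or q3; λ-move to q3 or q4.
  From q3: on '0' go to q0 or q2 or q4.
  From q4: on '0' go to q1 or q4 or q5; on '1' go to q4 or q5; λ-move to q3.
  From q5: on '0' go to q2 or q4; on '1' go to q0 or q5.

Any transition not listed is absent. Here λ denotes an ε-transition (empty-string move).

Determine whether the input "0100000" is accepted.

Start in {q0}.
Read '0': q0→{q3}; now {q3}.
Read '1': q3→∅; now ∅.
The set is empty and remains empty for the remaining 5 symbols.
The final set ∅ contains no accepting state.

No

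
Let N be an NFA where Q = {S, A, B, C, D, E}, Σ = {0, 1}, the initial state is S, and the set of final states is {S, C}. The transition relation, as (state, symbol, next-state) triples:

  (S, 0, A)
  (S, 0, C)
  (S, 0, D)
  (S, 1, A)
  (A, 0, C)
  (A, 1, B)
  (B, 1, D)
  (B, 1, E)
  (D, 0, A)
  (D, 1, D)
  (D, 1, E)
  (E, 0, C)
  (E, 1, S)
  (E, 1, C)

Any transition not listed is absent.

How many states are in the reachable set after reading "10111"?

Start in {S}.
Read '1': {S} → {A}.
Read '0': {A} → {C}.
Read '1': {C} → ∅.
The set is empty and remains empty for the remaining 2 symbols.
That set has 0 states.

0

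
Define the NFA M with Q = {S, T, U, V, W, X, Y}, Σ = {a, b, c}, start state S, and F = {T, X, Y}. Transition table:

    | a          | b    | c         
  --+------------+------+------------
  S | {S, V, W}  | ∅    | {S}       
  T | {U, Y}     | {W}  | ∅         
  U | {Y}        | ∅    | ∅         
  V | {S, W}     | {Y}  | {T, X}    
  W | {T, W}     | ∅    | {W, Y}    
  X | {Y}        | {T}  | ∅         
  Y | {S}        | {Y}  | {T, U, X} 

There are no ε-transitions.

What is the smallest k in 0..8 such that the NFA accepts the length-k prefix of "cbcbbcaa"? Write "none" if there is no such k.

Start in {S}.
Read 'c': {S} → {S}.
Read 'b': {S} → ∅.
The set is empty and remains empty for the remaining 6 symbols.
No reachable set along the way intersects F.

none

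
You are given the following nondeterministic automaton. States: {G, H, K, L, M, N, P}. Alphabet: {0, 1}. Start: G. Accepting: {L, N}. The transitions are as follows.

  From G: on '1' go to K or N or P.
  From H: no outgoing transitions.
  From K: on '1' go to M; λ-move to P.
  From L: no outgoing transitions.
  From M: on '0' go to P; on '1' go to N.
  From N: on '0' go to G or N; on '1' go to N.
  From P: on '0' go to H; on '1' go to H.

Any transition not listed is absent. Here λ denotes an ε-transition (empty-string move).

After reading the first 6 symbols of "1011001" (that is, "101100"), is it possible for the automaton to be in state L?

No

Start in {G}.
Read '1': {G} → {K, N, P}.
Read '0': {K, N, P} → {G, H, N}.
Read '1': {G, H, N} → {K, N, P}.
Read '1': {K, N, P} → {H, M, N}.
Read '0': {H, M, N} → {G, N, P}.
Read '0': {G, N, P} → {G, H, N}.
State L is not in {G, H, N}.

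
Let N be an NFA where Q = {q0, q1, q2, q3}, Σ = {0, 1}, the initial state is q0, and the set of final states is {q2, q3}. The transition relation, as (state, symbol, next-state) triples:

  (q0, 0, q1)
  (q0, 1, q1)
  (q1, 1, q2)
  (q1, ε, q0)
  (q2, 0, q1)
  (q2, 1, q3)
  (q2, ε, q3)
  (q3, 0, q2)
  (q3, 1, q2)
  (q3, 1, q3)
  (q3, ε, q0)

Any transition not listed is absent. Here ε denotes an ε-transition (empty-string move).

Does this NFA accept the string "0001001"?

Yes

Start in {q0}.
Read '0': q0→{q1}; union {q1}; ε-closure = {q0, q1}.
Read '0': q0→{q1}, q1→∅; union {q1}; ε-closure = {q0, q1}.
Read '0': q0→{q1}, q1→∅; union {q1}; ε-closure = {q0, q1}.
Read '1': q0→{q1}, q1→{q2}; union {q1, q2}; ε-closure = {q0, q1, q2, q3}.
Read '0': q0→{q1}, q1→∅, q2→{q1}, q3→{q2}; union {q1, q2}; ε-closure = {q0, q1, q2, q3}.
Read '0': q0→{q1}, q1→∅, q2→{q1}, q3→{q2}; union {q1, q2}; ε-closure = {q0, q1, q2, q3}.
Read '1': q0→{q1}, q1→{q2}, q2→{q3}, q3→{q2, q3}; union {q1, q2, q3}; ε-closure = {q0, q1, q2, q3}.
The final set {q0, q1, q2, q3} contains the accepting states q2, q3.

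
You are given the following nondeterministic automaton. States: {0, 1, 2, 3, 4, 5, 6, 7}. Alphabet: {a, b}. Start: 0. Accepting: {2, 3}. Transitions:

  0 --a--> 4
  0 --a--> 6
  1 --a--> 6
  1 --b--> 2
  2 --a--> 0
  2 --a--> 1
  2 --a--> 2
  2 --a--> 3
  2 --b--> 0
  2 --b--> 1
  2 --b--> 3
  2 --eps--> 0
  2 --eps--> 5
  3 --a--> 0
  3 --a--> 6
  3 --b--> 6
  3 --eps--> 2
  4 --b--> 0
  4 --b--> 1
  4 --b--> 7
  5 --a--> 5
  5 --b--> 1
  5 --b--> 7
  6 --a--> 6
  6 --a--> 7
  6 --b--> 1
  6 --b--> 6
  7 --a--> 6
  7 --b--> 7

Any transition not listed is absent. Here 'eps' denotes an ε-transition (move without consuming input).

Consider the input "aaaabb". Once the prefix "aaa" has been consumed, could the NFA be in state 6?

Yes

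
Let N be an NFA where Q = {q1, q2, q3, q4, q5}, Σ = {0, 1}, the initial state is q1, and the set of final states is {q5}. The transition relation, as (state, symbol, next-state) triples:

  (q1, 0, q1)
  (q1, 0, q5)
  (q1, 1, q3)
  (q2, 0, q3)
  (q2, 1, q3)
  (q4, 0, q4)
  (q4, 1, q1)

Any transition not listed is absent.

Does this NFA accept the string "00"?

Start in {q1}.
Read '0': q1→{q1, q5}; now {q1, q5}.
Read '0': q1→{q1, q5}, q5→∅; now {q1, q5}.
The final set {q1, q5} contains the accepting state q5.

Yes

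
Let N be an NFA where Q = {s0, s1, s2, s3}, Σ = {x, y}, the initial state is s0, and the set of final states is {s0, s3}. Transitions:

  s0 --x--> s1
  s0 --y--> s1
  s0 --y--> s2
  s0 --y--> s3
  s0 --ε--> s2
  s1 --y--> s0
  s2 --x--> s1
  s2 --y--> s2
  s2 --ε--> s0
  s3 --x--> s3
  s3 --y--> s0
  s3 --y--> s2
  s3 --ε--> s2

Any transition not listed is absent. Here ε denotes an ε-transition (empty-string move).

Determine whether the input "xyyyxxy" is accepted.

Start: ε-closure({s0}) = {s0, s2}.
Read 'x': {s0, s2} → {s1}.
Read 'y': {s1} → {s0, s2}.
Read 'y': {s0, s2} → {s0, s1, s2, s3}.
Read 'y': {s0, s1, s2, s3} → {s0, s1, s2, s3}.
Read 'x': {s0, s1, s2, s3} → {s0, s1, s2, s3}.
Read 'x': {s0, s1, s2, s3} → {s0, s1, s2, s3}.
Read 'y': {s0, s1, s2, s3} → {s0, s1, s2, s3}.
The final set {s0, s1, s2, s3} contains the accepting states s0, s3.

Yes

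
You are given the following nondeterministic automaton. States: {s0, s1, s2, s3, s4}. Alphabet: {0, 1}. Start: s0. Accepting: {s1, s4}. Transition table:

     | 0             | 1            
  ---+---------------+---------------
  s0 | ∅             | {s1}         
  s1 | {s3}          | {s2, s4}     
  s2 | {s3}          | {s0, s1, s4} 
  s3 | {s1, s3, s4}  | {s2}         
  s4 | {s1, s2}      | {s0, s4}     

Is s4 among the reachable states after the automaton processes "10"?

Start in {s0}.
Read '1': s0→{s1}; now {s1}.
Read '0': s1→{s3}; now {s3}.
State s4 is not in {s3}.

No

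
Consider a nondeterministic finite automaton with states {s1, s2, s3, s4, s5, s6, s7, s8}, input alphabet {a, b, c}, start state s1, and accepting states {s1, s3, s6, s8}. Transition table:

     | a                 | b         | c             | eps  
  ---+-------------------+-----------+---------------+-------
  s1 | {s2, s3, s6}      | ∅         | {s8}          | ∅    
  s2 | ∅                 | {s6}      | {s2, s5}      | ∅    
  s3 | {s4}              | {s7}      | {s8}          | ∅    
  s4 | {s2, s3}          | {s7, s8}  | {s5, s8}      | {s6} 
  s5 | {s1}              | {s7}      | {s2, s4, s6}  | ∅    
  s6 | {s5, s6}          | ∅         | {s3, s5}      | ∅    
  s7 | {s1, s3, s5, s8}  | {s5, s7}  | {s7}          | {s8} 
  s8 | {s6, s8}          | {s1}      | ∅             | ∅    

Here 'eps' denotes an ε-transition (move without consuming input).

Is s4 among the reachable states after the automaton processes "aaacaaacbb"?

No

Start in {s1}.
Read 'a': s1→{s2, s3, s6}; now {s2, s3, s6}.
Read 'a': s2→∅, s3→{s4}, s6→{s5, s6}; now {s4, s5, s6}.
Read 'a': s4→{s2, s3}, s5→{s1}, s6→{s5, s6}; now {s1, s2, s3, s5, s6}.
Read 'c': s1→{s8}, s2→{s2, s5}, s3→{s8}, s5→{s2, s4, s6}, s6→{s3, s5}; now {s2, s3, s4, s5, s6, s8}.
Read 'a': s2→∅, s3→{s4}, s4→{s2, s3}, s5→{s1}, s6→{s5, s6}, s8→{s6, s8}; now {s1, s2, s3, s4, s5, s6, s8}.
Read 'a': s1→{s2, s3, s6}, s2→∅, s3→{s4}, s4→{s2, s3}, s5→{s1}, s6→{s5, s6}, s8→{s6, s8}; now {s1, s2, s3, s4, s5, s6, s8}.
Read 'a': s1→{s2, s3, s6}, s2→∅, s3→{s4}, s4→{s2, s3}, s5→{s1}, s6→{s5, s6}, s8→{s6, s8}; now {s1, s2, s3, s4, s5, s6, s8}.
Read 'c': s1→{s8}, s2→{s2, s5}, s3→{s8}, s4→{s5, s8}, s5→{s2, s4, s6}, s6→{s3, s5}, s8→∅; now {s2, s3, s4, s5, s6, s8}.
Read 'b': s2→{s6}, s3→{s7}, s4→{s7, s8}, s5→{s7}, s6→∅, s8→{s1}; now {s1, s6, s7, s8}.
Read 'b': s1→∅, s6→∅, s7→{s5, s7}, s8→{s1}; union {s1, s5, s7}; ε-closure = {s1, s5, s7, s8}.
State s4 is not in {s1, s5, s7, s8}.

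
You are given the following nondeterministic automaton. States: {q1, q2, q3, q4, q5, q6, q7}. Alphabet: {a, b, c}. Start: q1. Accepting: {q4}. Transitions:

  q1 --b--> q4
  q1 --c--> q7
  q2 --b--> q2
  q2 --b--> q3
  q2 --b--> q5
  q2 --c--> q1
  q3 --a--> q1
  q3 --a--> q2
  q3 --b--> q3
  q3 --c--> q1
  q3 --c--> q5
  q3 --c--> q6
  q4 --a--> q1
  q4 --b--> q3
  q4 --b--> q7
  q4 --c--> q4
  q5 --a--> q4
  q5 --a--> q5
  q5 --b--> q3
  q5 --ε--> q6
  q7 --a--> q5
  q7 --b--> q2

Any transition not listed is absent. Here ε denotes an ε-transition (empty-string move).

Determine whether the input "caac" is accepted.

Yes

Start in {q1}.
Read 'c': q1→{q7}; now {q7}.
Read 'a': q7→{q5}; union {q5}; ε-closure = {q5, q6}.
Read 'a': q5→{q4, q5}, q6→∅; union {q4, q5}; ε-closure = {q4, q5, q6}.
Read 'c': q4→{q4}, q5→∅, q6→∅; now {q4}.
The final set {q4} contains the accepting state q4.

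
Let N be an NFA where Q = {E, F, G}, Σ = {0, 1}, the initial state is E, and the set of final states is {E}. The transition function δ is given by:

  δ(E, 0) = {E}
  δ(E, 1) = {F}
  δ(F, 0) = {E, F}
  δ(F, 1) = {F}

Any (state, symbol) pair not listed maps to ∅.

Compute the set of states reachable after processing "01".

Start in {E}.
Read '0': E→{E}; now {E}.
Read '1': E→{F}; now {F}.

{F}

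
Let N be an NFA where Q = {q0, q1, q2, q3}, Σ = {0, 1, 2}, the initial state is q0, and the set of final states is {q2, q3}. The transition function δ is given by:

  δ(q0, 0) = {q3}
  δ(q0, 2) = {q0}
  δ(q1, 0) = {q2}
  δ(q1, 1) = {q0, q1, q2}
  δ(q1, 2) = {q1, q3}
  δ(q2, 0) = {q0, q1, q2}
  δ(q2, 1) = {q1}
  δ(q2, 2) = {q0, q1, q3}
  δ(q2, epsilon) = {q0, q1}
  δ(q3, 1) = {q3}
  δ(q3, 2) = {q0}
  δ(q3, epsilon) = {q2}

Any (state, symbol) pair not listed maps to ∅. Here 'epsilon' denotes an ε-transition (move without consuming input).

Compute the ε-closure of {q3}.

{q0, q1, q2, q3}

Begin with {q3}.
ε-move q3 → q2; add q2.
ε-move q2 → q0; add q0.
ε-move q2 → q1; add q1.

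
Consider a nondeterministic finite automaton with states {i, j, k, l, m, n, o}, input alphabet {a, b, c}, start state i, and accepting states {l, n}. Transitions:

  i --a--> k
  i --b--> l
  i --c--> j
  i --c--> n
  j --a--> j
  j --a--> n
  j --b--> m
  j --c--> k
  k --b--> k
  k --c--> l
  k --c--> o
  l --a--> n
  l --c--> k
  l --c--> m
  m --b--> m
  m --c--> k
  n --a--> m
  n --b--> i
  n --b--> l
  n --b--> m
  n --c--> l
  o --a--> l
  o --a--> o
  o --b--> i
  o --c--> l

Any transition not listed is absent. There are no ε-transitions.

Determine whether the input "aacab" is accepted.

No

Start in {i}.
Read 'a': {i} → {k}.
Read 'a': {k} → ∅.
The set is empty and remains empty for the remaining 3 symbols.
The final set ∅ contains no accepting state.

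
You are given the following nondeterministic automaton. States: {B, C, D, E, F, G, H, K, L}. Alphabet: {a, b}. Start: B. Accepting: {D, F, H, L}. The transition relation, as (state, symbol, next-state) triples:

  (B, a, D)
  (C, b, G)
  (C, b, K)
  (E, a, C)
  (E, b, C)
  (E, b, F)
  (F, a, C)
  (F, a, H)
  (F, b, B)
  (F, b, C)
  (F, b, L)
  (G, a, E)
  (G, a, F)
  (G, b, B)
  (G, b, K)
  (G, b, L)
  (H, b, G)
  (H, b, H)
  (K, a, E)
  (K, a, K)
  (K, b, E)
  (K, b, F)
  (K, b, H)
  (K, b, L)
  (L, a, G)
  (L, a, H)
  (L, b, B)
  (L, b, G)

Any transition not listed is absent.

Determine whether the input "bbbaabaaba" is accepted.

No

Start in {B}.
Read 'b': B→∅; now ∅.
The set is empty and remains empty for the remaining 9 symbols.
The final set ∅ contains no accepting state.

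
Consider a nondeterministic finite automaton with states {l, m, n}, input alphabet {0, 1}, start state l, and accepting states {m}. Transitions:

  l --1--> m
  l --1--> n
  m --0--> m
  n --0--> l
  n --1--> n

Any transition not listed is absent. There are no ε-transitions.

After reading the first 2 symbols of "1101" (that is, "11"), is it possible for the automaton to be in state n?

Start in {l}.
Read '1': {l} → {m, n}.
Read '1': {m, n} → {n}.
State n is in {n}.

Yes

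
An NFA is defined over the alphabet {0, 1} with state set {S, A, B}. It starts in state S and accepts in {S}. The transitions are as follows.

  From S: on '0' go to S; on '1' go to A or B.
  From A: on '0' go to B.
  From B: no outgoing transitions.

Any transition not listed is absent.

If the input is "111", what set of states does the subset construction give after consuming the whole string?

∅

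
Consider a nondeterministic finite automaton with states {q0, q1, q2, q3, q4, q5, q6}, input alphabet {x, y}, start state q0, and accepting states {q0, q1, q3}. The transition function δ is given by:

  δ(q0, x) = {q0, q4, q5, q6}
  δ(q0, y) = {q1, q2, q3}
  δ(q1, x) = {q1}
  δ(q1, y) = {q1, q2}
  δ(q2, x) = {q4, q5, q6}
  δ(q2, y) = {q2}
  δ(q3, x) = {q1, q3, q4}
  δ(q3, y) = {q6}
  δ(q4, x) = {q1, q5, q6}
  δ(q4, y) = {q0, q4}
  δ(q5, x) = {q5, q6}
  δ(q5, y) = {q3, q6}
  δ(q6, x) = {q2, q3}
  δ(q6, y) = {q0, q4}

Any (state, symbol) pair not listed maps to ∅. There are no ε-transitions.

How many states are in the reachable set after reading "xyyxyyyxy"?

Start in {q0}.
Read 'x': {q0} → {q0, q4, q5, q6}.
Read 'y': {q0, q4, q5, q6} → {q0, q1, q2, q3, q4, q6}.
Read 'y': {q0, q1, q2, q3, q4, q6} → {q0, q1, q2, q3, q4, q6}.
Read 'x': {q0, q1, q2, q3, q4, q6} → {q0, q1, q2, q3, q4, q5, q6}.
Read 'y': {q0, q1, q2, q3, q4, q5, q6} → {q0, q1, q2, q3, q4, q6}.
Read 'y': {q0, q1, q2, q3, q4, q6} → {q0, q1, q2, q3, q4, q6}.
Read 'y': {q0, q1, q2, q3, q4, q6} → {q0, q1, q2, q3, q4, q6}.
Read 'x': {q0, q1, q2, q3, q4, q6} → {q0, q1, q2, q3, q4, q5, q6}.
Read 'y': {q0, q1, q2, q3, q4, q5, q6} → {q0, q1, q2, q3, q4, q6}.
That set has 6 states.

6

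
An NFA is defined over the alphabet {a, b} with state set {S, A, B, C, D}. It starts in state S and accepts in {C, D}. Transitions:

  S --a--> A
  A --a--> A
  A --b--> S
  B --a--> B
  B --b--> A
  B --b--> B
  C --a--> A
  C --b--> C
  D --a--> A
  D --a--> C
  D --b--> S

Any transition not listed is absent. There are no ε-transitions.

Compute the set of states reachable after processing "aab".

Start in {S}.
Read 'a': {S} → {A}.
Read 'a': {A} → {A}.
Read 'b': {A} → {S}.

{S}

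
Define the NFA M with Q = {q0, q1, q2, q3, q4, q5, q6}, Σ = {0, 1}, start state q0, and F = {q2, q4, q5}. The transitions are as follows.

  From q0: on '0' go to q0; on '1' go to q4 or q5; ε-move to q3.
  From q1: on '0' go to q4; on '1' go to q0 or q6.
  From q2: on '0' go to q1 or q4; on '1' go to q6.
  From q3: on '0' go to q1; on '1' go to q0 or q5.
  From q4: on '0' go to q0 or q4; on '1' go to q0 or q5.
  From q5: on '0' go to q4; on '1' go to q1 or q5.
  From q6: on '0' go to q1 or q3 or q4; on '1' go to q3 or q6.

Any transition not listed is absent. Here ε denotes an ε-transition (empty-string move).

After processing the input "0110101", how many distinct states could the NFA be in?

5

Start: ε-closure({q0}) = {q0, q3}.
Read '0': q0→{q0}, q3→{q1}; union {q0, q1}; ε-closure = {q0, q1, q3}.
Read '1': q0→{q4, q5}, q1→{q0, q6}, q3→{q0, q5}; union {q0, q4, q5, q6}; ε-closure = {q0, q3, q4, q5, q6}.
Read '1': q0→{q4, q5}, q3→{q0, q5}, q4→{q0, q5}, q5→{q1, q5}, q6→{q3, q6}; now {q0, q1, q3, q4, q5, q6}.
Read '0': q0→{q0}, q1→{q4}, q3→{q1}, q4→{q0, q4}, q5→{q4}, q6→{q1, q3, q4}; now {q0, q1, q3, q4}.
Read '1': q0→{q4, q5}, q1→{q0, q6}, q3→{q0, q5}, q4→{q0, q5}; union {q0, q4, q5, q6}; ε-closure = {q0, q3, q4, q5, q6}.
Read '0': q0→{q0}, q3→{q1}, q4→{q0, q4}, q5→{q4}, q6→{q1, q3, q4}; now {q0, q1, q3, q4}.
Read '1': q0→{q4, q5}, q1→{q0, q6}, q3→{q0, q5}, q4→{q0, q5}; union {q0, q4, q5, q6}; ε-closure = {q0, q3, q4, q5, q6}.
That set has 5 states.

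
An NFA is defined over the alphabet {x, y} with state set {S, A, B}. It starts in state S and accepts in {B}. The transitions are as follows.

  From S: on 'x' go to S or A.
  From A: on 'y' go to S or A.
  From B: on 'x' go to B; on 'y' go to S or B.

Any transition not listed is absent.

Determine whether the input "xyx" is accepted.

No

Start in {S}.
Read 'x': {S} → {S, A}.
Read 'y': {S, A} → {S, A}.
Read 'x': {S, A} → {S, A}.
The final set {S, A} contains no accepting state.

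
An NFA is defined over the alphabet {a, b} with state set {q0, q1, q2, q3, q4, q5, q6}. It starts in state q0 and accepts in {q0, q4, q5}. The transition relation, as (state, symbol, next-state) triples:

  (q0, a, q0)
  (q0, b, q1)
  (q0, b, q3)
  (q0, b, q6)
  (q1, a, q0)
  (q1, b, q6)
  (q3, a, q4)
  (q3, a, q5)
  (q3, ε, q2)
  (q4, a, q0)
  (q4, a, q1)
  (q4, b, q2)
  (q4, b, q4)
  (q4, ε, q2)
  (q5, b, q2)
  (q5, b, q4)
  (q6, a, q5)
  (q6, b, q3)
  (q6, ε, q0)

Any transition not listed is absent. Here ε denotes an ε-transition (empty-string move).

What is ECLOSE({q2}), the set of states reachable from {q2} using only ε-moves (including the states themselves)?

Begin with {q2}.
No ε-moves leave this set, so the closure equals the set itself.

{q2}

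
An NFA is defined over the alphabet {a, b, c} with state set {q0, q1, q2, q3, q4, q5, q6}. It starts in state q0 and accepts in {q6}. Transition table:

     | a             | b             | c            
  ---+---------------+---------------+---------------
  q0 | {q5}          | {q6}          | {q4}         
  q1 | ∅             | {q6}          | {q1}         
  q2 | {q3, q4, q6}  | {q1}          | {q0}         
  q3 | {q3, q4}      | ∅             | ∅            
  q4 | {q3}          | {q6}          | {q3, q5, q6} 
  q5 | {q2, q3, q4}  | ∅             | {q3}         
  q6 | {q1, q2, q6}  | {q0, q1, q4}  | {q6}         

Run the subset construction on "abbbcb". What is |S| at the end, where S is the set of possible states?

Start in {q0}.
Read 'a': {q0} → {q5}.
Read 'b': {q5} → ∅.
The set is empty and remains empty for the remaining 4 symbols.
That set has 0 states.

0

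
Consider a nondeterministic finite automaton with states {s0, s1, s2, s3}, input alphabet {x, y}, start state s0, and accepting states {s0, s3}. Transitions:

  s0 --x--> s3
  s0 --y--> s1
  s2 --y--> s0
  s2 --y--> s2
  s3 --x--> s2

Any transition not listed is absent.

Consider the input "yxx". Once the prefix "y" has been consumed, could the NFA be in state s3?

No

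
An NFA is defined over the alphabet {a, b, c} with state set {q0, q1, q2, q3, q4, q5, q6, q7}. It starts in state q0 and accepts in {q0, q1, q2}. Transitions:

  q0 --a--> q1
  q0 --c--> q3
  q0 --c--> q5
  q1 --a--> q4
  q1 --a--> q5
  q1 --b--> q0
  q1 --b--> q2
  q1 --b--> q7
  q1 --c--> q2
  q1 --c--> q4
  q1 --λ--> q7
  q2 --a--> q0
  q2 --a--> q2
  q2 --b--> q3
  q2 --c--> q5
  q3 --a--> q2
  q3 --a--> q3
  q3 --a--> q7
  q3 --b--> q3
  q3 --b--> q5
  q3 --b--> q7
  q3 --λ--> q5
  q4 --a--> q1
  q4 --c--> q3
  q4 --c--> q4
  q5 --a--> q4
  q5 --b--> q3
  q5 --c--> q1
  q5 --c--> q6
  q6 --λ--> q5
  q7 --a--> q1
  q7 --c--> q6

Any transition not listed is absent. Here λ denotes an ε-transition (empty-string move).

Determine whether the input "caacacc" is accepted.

Start in {q0}.
Read 'c': q0→{q3, q5}; now {q3, q5}.
Read 'a': q3→{q2, q3, q7}, q5→{q4}; union {q2, q3, q4, q7}; ε-closure = {q2, q3, q4, q5, q7}.
Read 'a': q2→{q0, q2}, q3→{q2, q3, q7}, q4→{q1}, q5→{q4}, q7→{q1}; union {q0, q1, q2, q3, q4, q7}; ε-closure = {q0, q1, q2, q3, q4, q5, q7}.
Read 'c': q0→{q3, q5}, q1→{q2, q4}, q2→{q5}, q3→∅, q4→{q3, q4}, q5→{q1, q6}, q7→{q6}; union {q1, q2, q3, q4, q5, q6}; ε-closure = {q1, q2, q3, q4, q5, q6, q7}.
Read 'a': q1→{q4, q5}, q2→{q0, q2}, q3→{q2, q3, q7}, q4→{q1}, q5→{q4}, q6→∅, q7→{q1}; now {q0, q1, q2, q3, q4, q5, q7}.
Read 'c': q0→{q3, q5}, q1→{q2, q4}, q2→{q5}, q3→∅, q4→{q3, q4}, q5→{q1, q6}, q7→{q6}; union {q1, q2, q3, q4, q5, q6}; ε-closure = {q1, q2, q3, q4, q5, q6, q7}.
Read 'c': q1→{q2, q4}, q2→{q5}, q3→∅, q4→{q3, q4}, q5→{q1, q6}, q6→∅, q7→{q6}; union {q1, q2, q3, q4, q5, q6}; ε-closure = {q1, q2, q3, q4, q5, q6, q7}.
The final set {q1, q2, q3, q4, q5, q6, q7} contains the accepting states q1, q2.

Yes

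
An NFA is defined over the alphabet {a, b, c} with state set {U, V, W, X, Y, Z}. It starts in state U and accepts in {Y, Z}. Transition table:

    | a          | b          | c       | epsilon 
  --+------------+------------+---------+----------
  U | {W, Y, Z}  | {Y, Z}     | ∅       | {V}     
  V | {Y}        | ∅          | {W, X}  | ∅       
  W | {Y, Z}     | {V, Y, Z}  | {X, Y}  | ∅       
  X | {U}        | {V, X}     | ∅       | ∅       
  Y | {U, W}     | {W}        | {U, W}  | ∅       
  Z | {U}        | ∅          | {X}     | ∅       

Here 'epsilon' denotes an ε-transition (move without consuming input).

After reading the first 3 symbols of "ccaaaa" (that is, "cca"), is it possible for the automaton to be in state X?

No

Start: ε-closure({U}) = {U, V}.
Read 'c': {U, V} → {W, X}.
Read 'c': {W, X} → {X, Y}.
Read 'a': {X, Y} → {U, V, W}.
State X is not in {U, V, W}.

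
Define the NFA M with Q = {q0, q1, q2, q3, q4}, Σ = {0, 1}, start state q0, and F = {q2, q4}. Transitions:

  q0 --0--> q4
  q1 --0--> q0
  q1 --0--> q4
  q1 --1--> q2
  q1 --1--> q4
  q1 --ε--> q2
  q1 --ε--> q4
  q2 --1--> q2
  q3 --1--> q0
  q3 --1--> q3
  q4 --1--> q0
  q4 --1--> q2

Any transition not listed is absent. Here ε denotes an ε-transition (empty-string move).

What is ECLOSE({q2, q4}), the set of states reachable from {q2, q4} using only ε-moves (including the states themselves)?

{q2, q4}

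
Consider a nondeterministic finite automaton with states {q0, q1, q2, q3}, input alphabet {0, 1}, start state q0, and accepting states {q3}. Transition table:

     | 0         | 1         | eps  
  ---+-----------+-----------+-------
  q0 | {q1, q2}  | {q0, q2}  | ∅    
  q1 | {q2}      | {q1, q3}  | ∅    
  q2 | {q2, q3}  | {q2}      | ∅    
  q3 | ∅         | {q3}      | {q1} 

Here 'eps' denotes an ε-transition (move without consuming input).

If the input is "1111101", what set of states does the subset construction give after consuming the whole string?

Start in {q0}.
Read '1': q0→{q0, q2}; now {q0, q2}.
Read '1': q0→{q0, q2}, q2→{q2}; now {q0, q2}.
Read '1': q0→{q0, q2}, q2→{q2}; now {q0, q2}.
Read '1': q0→{q0, q2}, q2→{q2}; now {q0, q2}.
Read '1': q0→{q0, q2}, q2→{q2}; now {q0, q2}.
Read '0': q0→{q1, q2}, q2→{q2, q3}; now {q1, q2, q3}.
Read '1': q1→{q1, q3}, q2→{q2}, q3→{q3}; now {q1, q2, q3}.

{q1, q2, q3}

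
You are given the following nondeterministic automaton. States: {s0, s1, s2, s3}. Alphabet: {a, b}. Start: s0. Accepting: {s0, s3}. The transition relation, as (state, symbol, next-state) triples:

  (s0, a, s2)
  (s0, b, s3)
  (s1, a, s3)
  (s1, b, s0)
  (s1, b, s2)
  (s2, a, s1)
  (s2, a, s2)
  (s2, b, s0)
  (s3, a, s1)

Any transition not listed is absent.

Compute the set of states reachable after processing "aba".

{s2}

Start in {s0}.
Read 'a': s0→{s2}; now {s2}.
Read 'b': s2→{s0}; now {s0}.
Read 'a': s0→{s2}; now {s2}.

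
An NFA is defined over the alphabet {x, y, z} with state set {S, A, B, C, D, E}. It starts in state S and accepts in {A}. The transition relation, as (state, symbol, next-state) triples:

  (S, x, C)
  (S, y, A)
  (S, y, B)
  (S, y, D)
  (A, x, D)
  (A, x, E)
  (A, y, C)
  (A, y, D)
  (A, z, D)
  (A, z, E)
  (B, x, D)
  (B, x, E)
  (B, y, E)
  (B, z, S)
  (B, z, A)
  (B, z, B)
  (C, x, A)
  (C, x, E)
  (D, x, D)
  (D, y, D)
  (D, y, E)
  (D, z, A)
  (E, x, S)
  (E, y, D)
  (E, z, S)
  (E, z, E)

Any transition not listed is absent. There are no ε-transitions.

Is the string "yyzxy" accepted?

Yes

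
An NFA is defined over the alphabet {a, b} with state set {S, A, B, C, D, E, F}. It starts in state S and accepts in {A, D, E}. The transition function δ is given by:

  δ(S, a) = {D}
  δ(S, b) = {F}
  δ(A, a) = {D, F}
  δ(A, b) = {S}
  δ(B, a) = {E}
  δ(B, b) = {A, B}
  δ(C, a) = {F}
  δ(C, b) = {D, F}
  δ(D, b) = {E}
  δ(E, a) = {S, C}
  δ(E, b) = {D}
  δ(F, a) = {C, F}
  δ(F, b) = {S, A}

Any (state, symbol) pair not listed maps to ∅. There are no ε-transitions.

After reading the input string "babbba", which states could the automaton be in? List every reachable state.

{C, D, F}

Start in {S}.
Read 'b': {S} → {F}.
Read 'a': {F} → {C, F}.
Read 'b': {C, F} → {S, A, D, F}.
Read 'b': {S, A, D, F} → {S, A, E, F}.
Read 'b': {S, A, E, F} → {S, A, D, F}.
Read 'a': {S, A, D, F} → {C, D, F}.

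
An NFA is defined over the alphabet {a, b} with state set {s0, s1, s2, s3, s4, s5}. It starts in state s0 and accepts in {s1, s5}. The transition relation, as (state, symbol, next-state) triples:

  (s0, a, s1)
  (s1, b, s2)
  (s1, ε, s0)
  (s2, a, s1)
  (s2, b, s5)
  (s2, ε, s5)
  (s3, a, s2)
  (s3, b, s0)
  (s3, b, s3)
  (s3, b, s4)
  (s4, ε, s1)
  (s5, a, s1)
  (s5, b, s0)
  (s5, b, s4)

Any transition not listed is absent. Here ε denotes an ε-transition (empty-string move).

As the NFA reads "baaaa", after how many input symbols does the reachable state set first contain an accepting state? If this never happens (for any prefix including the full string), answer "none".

none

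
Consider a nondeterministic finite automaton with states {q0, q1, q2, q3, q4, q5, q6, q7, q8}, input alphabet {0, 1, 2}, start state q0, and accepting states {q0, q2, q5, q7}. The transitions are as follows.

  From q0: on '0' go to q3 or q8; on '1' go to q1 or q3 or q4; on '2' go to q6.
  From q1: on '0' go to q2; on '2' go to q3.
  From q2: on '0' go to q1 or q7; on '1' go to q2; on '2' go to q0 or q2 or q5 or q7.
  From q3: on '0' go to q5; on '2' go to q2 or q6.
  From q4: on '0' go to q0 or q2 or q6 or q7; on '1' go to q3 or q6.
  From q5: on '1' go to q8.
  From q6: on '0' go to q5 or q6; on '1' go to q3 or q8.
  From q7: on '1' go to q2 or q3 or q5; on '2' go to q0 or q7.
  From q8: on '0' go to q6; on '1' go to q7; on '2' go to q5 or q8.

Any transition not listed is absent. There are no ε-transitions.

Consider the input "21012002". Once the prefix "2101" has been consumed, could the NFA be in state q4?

Start in {q0}.
Read '2': {q0} → {q6}.
Read '1': {q6} → {q3, q8}.
Read '0': {q3, q8} → {q5, q6}.
Read '1': {q5, q6} → {q3, q8}.
State q4 is not in {q3, q8}.

No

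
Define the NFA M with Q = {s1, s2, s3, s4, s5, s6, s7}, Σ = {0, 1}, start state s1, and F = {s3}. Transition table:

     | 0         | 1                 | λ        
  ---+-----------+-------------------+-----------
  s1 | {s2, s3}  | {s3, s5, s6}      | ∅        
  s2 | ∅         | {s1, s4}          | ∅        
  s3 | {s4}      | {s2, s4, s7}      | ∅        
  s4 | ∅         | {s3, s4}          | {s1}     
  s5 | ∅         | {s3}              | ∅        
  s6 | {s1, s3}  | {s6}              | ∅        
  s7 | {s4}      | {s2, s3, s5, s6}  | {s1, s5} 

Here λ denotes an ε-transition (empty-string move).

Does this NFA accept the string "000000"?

Start in {s1}.
Read '0': s1→{s2, s3}; now {s2, s3}.
Read '0': s2→∅, s3→{s4}; union {s4}; ε-closure = {s1, s4}.
Read '0': s1→{s2, s3}, s4→∅; now {s2, s3}.
Read '0': s2→∅, s3→{s4}; union {s4}; ε-closure = {s1, s4}.
Read '0': s1→{s2, s3}, s4→∅; now {s2, s3}.
Read '0': s2→∅, s3→{s4}; union {s4}; ε-closure = {s1, s4}.
The final set {s1, s4} contains no accepting state.

No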